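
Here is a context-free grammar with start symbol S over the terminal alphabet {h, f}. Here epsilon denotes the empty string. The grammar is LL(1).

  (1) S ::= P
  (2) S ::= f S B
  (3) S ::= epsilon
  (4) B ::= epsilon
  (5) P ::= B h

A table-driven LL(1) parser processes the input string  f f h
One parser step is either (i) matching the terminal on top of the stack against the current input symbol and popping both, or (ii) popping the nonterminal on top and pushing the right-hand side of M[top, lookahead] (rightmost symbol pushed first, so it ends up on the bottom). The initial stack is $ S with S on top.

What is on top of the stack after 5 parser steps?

P

step 1: stack=$ S  input=f f h $  — expand S ::= f S B
step 2: stack=$ B S f  input=f f h $  — match f
step 3: stack=$ B S  input=f h $  — expand S ::= f S B
step 4: stack=$ B B S f  input=f h $  — match f
step 5: stack=$ B B S  input=h $  — expand S ::= P
Stack after step 5: $ B B P (top = P).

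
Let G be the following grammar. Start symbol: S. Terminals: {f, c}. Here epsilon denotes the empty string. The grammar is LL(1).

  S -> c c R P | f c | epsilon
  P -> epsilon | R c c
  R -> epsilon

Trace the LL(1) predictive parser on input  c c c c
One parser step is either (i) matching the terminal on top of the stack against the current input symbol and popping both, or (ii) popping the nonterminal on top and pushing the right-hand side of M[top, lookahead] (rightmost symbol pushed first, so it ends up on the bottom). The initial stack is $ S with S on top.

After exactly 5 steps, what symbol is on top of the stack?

R

     Stack      Input      Action
  1  $ S        c c c c $  expand S -> c c R P
  2  $ P R c c  c c c c $  match c
  3  $ P R c    c c c $    match c
  4  $ P R      c c $      expand R -> epsilon
  5  $ P        c c $      expand P -> R c c
Stack after step 5: $ c c R (top = R).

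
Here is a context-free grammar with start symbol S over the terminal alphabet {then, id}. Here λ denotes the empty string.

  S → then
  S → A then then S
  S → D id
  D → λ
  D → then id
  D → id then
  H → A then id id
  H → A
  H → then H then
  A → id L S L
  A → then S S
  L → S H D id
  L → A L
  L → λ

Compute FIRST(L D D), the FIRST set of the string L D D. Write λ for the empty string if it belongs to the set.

FIRST(D): from D→λ we get {λ}; from D→then id we get {then}; from D→id then we get {id}. So FIRST(D) = {λ, id, then}.
FIRST(A): from A→id L S L we get {id}; from A→then S S we get {then}. So FIRST(A) = {id, then}.
FIRST(S): from S→then we get {then}; from S→A then then S we get {id, then}; from S→D id we get {id, then}. So FIRST(S) = {id, then}.
FIRST(H): from H→A then id id we get {id, then}; from H→A we get {id, then}; from H→then H then we get {then}. So FIRST(H) = {id, then}.
FIRST(L): from L→S H D id we get {id, then}; from L→A L we get {id, then}; from L→λ we get {λ}. So FIRST(L) = {λ, id, then}.
FIRST(L D D): take FIRST of each symbol in turn, carrying on past any symbol whose FIRST contains λ; result {λ, id, then}.

{λ, id, then}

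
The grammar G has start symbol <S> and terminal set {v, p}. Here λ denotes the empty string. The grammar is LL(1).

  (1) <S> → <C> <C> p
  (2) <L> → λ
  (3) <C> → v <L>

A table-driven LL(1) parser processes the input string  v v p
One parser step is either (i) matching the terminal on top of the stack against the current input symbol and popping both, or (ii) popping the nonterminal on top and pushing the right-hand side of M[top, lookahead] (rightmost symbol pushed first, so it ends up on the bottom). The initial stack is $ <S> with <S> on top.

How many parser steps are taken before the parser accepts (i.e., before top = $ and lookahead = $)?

8

     Stack          Input    Action
  1  $ <S>          v v p $  expand <S> → <C> <C> p
  2  $ p <C> <C>    v v p $  expand <C> → v <L>
  3  $ p <C> <L> v  v v p $  match v
  4  $ p <C> <L>    v p $    expand <L> → λ
  5  $ p <C>        v p $    expand <C> → v <L>
  6  $ p <L> v      v p $    match v
  7  $ p <L>        p $      expand <L> → λ
  8  $ p            p $      match p
Accept reached after 8 steps.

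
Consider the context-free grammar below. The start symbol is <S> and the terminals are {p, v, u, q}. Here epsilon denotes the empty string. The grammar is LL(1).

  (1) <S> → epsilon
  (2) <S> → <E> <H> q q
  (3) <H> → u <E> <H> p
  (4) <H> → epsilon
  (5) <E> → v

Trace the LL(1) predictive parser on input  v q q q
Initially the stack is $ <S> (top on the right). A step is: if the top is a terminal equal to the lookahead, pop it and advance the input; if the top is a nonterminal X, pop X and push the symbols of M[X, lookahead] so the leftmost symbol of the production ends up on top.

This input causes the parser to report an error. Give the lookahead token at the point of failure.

     Stack          Input      Action
  1  $ <S>          v q q q $  expand <S> → <E> <H> q q
  2  $ q q <H> <E>  v q q q $  expand <E> → v
  3  $ q q <H> v    v q q q $  match v
  4  $ q q <H>      q q q $    expand <H> → epsilon
  5  $ q q          q q q $    match q
  6  $ q            q q $      match q
  7  $              q $        error: stack empty but input remains

q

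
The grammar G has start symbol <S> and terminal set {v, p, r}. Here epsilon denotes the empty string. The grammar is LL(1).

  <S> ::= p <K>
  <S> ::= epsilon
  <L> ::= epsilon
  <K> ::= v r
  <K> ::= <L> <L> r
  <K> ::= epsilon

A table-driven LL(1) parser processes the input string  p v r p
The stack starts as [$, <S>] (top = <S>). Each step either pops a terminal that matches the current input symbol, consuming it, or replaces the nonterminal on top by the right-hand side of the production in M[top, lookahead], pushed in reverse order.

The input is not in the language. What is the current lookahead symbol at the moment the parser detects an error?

p

     Stack    Input      Action
  1  $ <S>    p v r p $  expand <S> ::= p <K>
  2  $ <K> p  p v r p $  match p
  3  $ <K>    v r p $    expand <K> ::= v r
  4  $ r v    v r p $    match v
  5  $ r      r p $      match r
  6  $        p $        error: stack empty but input remains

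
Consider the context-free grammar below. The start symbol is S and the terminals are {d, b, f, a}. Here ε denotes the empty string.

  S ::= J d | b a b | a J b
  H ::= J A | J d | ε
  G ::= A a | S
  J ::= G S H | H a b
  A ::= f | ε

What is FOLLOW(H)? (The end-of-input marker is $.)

{a, b, d, f}

FIRST(A): from A::=f we get {f}; from A::=ε we get {ε}. So FIRST(A) = {ε, f}.
FIRST(S): from S::=J d we get {a, b, f}; from S::=b a b we get {b}; from S::=a J b we get {a}. So FIRST(S) = {a, b, f}.
FIRST(G): from G::=A a we get {a, f}; from G::=S we get {a, b, f}. So FIRST(G) = {a, b, f}.
FIRST(H): from H::=J A we get {a, b, f}; from H::=J d we get {a, b, f}; from H::=ε we get {ε}. So FIRST(H) = {ε, a, b, f}.
FIRST(J): from J::=G S H we get {a, b, f}; from J::=H a b we get {a, b, f}. So FIRST(J) = {a, b, f}.
FOLLOW(S) includes $ since S is the start symbol.
FOLLOW(G): in J::=G S H, G is followed by S H with FIRST {a, b, f}. Thus FOLLOW(G) = {a, b, f}.
FOLLOW(S): in G::=S, the suffix after S is empty, so FOLLOW(S) ⊇ FOLLOW(G) = {a, b, f}; in J::=G S H, S is followed by H with FIRST {ε, a, b, f}; in J::=G S H, the suffix after S is nullable, so FOLLOW(S) ⊇ FOLLOW(J) = {a, b, d, f}. Thus FOLLOW(S) = {$, a, b, d, f}.
FOLLOW(H): in J::=G S H, the suffix after H is empty, so FOLLOW(H) ⊇ FOLLOW(J) = {a, b, d, f}; in J::=H a b, H is followed by a b with FIRST {a}. Thus FOLLOW(H) = {a, b, d, f}.
FOLLOW(J): in S::=J d, J is followed by d with FIRST {d}; in S::=a J b, J is followed by b with FIRST {b}; in H::=J A, J is followed by A with FIRST {ε, f}; in H::=J A, the suffix after J is nullable, so FOLLOW(J) ⊇ FOLLOW(H) = {a, b, d, f}; in H::=J d, J is followed by d with FIRST {d}. Thus FOLLOW(J) = {a, b, d, f}.
FOLLOW(A): in H::=J A, the suffix after A is empty, so FOLLOW(A) ⊇ FOLLOW(H) = {a, b, d, f}; in G::=A a, A is followed by a with FIRST {a}. Thus FOLLOW(A) = {a, b, d, f}.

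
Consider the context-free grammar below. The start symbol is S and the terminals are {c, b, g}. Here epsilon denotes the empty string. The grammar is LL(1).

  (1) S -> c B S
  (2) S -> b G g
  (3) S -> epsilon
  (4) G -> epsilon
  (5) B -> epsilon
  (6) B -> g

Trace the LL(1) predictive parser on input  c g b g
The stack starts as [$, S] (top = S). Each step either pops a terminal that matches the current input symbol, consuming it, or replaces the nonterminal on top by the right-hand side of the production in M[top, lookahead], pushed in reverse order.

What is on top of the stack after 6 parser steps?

G

     Stack    Input      Action
  1  $ S      c g b g $  expand S -> c B S
  2  $ S B c  c g b g $  match c
  3  $ S B    g b g $    expand B -> g
  4  $ S g    g b g $    match g
  5  $ S      b g $      expand S -> b G g
  6  $ g G b  b g $      match b
Stack after step 6: $ g G (top = G).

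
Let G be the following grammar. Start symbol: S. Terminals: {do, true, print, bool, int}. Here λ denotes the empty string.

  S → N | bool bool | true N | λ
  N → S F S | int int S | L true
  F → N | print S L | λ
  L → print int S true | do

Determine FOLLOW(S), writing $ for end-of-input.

{$, bool, do, int, print, true}

FIRST(L): from L→print int S true we get {print}; from L→do we get {do}. So FIRST(L) = {do, print}.
FIRST(S): from S→N we get {λ, bool, do, int, print, true}; from S→bool bool we get {bool}; from S→true N we get {true}; from S→λ we get {λ}. So FIRST(S) = {λ, bool, do, int, print, true}.
FIRST(N): from N→S F S we get {λ, bool, do, int, print, true}; from N→int int S we get {int}; from N→L true we get {do, print}. So FIRST(N) = {λ, bool, do, int, print, true}.
FIRST(F): from F→N we get {λ, bool, do, int, print, true}; from F→print S L we get {print}; from F→λ we get {λ}. So FIRST(F) = {λ, bool, do, int, print, true}.
FOLLOW(S) includes $ since S is the start symbol.
FOLLOW(S): in N→S F S (occurrence 1), S is followed by F S with FIRST {λ, bool, do, int, print, true}; in N→S F S (occurrence 1), the suffix after S is nullable, so FOLLOW(S) ⊇ FOLLOW(N) = {$, bool, do, int, print, true}; in N→S F S (occurrence 2), the suffix after S is empty, so FOLLOW(S) ⊇ FOLLOW(N) = {$, bool, do, int, print, true}; in N→int int S, the suffix after S is empty, so FOLLOW(S) ⊇ FOLLOW(N) = {$, bool, do, int, print, true}; in F→print S L, S is followed by L with FIRST {do, print}; in L→print int S true, S is followed by true with FIRST {true}. Thus FOLLOW(S) = {$, bool, do, int, print, true}.
FOLLOW(N): in S→N, the suffix after N is empty, so FOLLOW(N) ⊇ FOLLOW(S) = {$, bool, do, int, print, true}; in S→true N, the suffix after N is empty, so FOLLOW(N) ⊇ FOLLOW(S) = {$, bool, do, int, print, true}; in F→N, the suffix after N is empty, so FOLLOW(N) ⊇ FOLLOW(F) = {$, bool, do, int, print, true}. Thus FOLLOW(N) = {$, bool, do, int, print, true}.
FOLLOW(F): in N→S F S, F is followed by S with FIRST {λ, bool, do, int, print, true}; in N→S F S, the suffix after F is nullable, so FOLLOW(F) ⊇ FOLLOW(N) = {$, bool, do, int, print, true}. Thus FOLLOW(F) = {$, bool, do, int, print, true}.
FOLLOW(L): in N→L true, L is followed by true with FIRST {true}; in F→print S L, the suffix after L is empty, so FOLLOW(L) ⊇ FOLLOW(F) = {$, bool, do, int, print, true}. Thus FOLLOW(L) = {$, bool, do, int, print, true}.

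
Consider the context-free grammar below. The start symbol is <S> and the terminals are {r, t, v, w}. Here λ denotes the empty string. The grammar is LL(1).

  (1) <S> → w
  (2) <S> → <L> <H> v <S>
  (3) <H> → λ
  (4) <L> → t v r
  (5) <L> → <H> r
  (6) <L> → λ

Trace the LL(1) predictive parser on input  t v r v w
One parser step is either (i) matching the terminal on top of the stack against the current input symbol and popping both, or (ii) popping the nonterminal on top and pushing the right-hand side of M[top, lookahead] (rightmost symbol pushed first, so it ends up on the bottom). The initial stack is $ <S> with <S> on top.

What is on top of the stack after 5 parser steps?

<H>

step 1: stack=$ <S>  input=t v r v w $  — expand <S> → <L> <H> v <S>
step 2: stack=$ <S> v <H> <L>  input=t v r v w $  — expand <L> → t v r
step 3: stack=$ <S> v <H> r v t  input=t v r v w $  — match t
step 4: stack=$ <S> v <H> r v  input=v r v w $  — match v
step 5: stack=$ <S> v <H> r  input=r v w $  — match r
Stack after step 5: $ <S> v <H> (top = <H>).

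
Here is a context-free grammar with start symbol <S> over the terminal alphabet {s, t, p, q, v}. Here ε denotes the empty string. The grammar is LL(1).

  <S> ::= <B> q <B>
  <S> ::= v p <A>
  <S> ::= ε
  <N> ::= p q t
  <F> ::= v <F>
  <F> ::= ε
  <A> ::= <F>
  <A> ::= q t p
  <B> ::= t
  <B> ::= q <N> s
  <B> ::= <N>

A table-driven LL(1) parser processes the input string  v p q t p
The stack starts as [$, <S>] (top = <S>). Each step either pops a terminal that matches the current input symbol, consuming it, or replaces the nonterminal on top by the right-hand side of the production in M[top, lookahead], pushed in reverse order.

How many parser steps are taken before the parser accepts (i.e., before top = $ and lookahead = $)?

7

     Stack      Input        Action
  1  $ <S>      v p q t p $  expand <S> ::= v p <A>
  2  $ <A> p v  v p q t p $  match v
  3  $ <A> p    p q t p $    match p
  4  $ <A>      q t p $      expand <A> ::= q t p
  5  $ p t q    q t p $      match q
  6  $ p t      t p $        match t
  7  $ p        p $          match p
Accept reached after 7 steps.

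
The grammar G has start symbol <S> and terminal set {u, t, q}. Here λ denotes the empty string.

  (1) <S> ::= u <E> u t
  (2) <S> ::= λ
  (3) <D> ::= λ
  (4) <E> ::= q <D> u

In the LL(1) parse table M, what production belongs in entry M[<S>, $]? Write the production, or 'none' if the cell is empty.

FIRST(<S>): from <S>::=u <E> u t we get {u}; from <S>::=λ we get {λ}. So FIRST(<S>) = {λ, u}.
FIRST(<D>): from <D>::=λ we get {λ}. So FIRST(<D>) = {λ}.
FIRST(<E>): from <E>::=q <D> u we get {q}. So FIRST(<E>) = {q}.
FOLLOW(<S>) includes $ since <S> is the start symbol.
FOLLOW(<S>): <S> appears on no right-hand side. Thus FOLLOW(<S>) = {$}.
For <S> ::= u <E> u t: FIRST(u <E> u t) = {u}, so it goes in M[<S>, t] for t ∈ {u}.
For <S> ::= λ: FIRST(λ) = {λ}, so it goes in M[<S>, t] for t ∈ {}; since λ ∈ FIRST, also for every t ∈ FOLLOW(<S>) = {$}.

<S> ::= λ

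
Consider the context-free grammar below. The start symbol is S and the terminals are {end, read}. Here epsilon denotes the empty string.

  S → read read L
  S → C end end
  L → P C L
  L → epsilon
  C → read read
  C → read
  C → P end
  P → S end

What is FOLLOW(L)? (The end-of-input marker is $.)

FIRST(S): from S→read read L we get {read}; from S→C end end we get {read}. So FIRST(S) = {read}.
FIRST(P): from P→S end we get {read}. So FIRST(P) = {read}.
FIRST(L): from L→P C L we get {read}; from L→epsilon we get {epsilon}. So FIRST(L) = {epsilon, read}.
FIRST(C): from C→read read we get {read}; from C→read we get {read}; from C→P end we get {read}. So FIRST(C) = {read}.
FOLLOW(S) includes $ since S is the start symbol.
FOLLOW(S): in P→S end, S is followed by end with FIRST {end}. Thus FOLLOW(S) = {$, end}.
FOLLOW(L): in S→read read L, the suffix after L is empty, so FOLLOW(L) ⊇ FOLLOW(S) = {$, end}; in L→P C L, the suffix after L is empty (adds nothing new). Thus FOLLOW(L) = {$, end}.
FOLLOW(C): in S→C end end, C is followed by end end with FIRST {end}; in L→P C L, C is followed by L with FIRST {epsilon, read}; in L→P C L, the suffix after C is nullable, so FOLLOW(C) ⊇ FOLLOW(L) = {$, end}. Thus FOLLOW(C) = {$, end, read}.
FOLLOW(P): in L→P C L, P is followed by C L with FIRST {read}; in C→P end, P is followed by end with FIRST {end}. Thus FOLLOW(P) = {end, read}.

{$, end}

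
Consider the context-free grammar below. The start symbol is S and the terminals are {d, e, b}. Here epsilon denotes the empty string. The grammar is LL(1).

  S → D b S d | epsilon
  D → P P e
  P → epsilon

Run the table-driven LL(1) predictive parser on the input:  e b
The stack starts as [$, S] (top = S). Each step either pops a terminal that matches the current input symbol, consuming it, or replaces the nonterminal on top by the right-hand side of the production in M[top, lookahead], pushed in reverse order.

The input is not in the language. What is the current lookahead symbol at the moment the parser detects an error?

$

     Stack          Input  Action
  1  $ S            e b $  expand S → D b S d
  2  $ d S b D      e b $  expand D → P P e
  3  $ d S b e P P  e b $  expand P → epsilon
  4  $ d S b e P    e b $  expand P → epsilon
  5  $ d S b e      e b $  match e
  6  $ d S b        b $    match b
  7  $ d S          $      expand S → epsilon
  8  $ d            $      error: top is terminal d but lookahead is $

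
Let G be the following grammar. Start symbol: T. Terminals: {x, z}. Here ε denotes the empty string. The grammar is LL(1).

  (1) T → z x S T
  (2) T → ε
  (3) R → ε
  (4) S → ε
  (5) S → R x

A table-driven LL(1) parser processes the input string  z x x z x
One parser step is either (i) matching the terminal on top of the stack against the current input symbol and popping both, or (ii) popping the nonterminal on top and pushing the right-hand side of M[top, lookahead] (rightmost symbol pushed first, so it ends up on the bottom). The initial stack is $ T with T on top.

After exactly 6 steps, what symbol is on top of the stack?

step 1: stack=$ T  input=z x x z x $  — expand T → z x S T
step 2: stack=$ T S x z  input=z x x z x $  — match z
step 3: stack=$ T S x  input=x x z x $  — match x
step 4: stack=$ T S  input=x z x $  — expand S → R x
step 5: stack=$ T x R  input=x z x $  — expand R → ε
step 6: stack=$ T x  input=x z x $  — match x
Stack after step 6: $ T (top = T).

T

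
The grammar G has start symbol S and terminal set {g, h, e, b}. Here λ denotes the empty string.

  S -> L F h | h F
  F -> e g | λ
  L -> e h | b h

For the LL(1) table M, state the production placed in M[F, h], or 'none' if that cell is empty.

F -> λ

FIRST(F) = {λ, e}
FIRST(L) = {b, e}
FIRST(S) = {b, e, h}  (via L F h)
FOLLOW(S) includes $ since S is the start symbol.
FOLLOW(S): S appears on no right-hand side. Thus FOLLOW(S) = {$}.
FOLLOW(F): in S->L F h, F is followed by h with FIRST {h}; in S->h F, the suffix after F is empty, so FOLLOW(F) ⊇ FOLLOW(S) = {$}. Thus FOLLOW(F) = {$, h}.
For F -> e g: FIRST(e g) = {e}, so it goes in M[F, t] for t ∈ {e}.
For F -> λ: FIRST(λ) = {λ}, so it goes in M[F, t] for t ∈ {}; since λ ∈ FIRST, also for every t ∈ FOLLOW(F) = {$, h}.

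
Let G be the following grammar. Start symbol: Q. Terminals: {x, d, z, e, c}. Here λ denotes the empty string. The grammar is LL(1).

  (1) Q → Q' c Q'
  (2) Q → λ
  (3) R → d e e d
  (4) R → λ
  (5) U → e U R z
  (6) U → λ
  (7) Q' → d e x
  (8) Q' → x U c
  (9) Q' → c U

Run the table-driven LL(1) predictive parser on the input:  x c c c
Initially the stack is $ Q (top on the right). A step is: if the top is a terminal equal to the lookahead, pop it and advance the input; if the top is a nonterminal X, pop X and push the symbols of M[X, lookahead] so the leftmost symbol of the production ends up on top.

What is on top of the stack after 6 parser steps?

Q'

     Stack         Input      Action
  1  $ Q           x c c c $  expand Q → Q' c Q'
  2  $ Q' c Q'     x c c c $  expand Q' → x U c
  3  $ Q' c c U x  x c c c $  match x
  4  $ Q' c c U    c c c $    expand U → λ
  5  $ Q' c c      c c c $    match c
  6  $ Q' c        c c $      match c
Stack after step 6: $ Q' (top = Q').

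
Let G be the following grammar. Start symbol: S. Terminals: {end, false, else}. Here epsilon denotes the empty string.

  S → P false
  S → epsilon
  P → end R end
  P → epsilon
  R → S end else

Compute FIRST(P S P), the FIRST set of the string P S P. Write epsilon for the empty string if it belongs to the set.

{epsilon, end, false}

FIRST(P): from P→end R end we get {end}; from P→epsilon we get {epsilon}. So FIRST(P) = {epsilon, end}.
FIRST(S): from S→P false we get {end, false}; from S→epsilon we get {epsilon}. So FIRST(S) = {epsilon, end, false}.
FIRST(R): from R→S end else we get {end, false}. So FIRST(R) = {end, false}.
FIRST(P S P): take FIRST of each symbol in turn, carrying on past any symbol whose FIRST contains epsilon; result {epsilon, end, false}.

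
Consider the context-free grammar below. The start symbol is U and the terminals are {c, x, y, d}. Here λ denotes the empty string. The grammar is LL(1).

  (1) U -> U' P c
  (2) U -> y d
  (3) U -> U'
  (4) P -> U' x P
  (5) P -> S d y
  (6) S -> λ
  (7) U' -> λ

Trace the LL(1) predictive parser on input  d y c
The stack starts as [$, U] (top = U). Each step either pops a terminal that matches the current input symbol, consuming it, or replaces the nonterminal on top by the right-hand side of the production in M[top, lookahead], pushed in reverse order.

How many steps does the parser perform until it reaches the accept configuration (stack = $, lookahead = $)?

7

step 1: stack=$ U  input=d y c $  — expand U -> U' P c
step 2: stack=$ c P U'  input=d y c $  — expand U' -> λ
step 3: stack=$ c P  input=d y c $  — expand P -> S d y
step 4: stack=$ c y d S  input=d y c $  — expand S -> λ
step 5: stack=$ c y d  input=d y c $  — match d
step 6: stack=$ c y  input=y c $  — match y
step 7: stack=$ c  input=c $  — match c
Accept reached after 7 steps.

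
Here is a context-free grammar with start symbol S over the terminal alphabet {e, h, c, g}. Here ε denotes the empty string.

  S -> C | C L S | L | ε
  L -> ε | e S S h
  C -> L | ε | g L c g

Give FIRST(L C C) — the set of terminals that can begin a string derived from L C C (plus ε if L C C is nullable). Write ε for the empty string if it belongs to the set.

FIRST(L) = {ε, e}
FIRST(C) = {ε, e, g}  (via L)
FIRST(S) = {ε, e, g}  (via C, C L S, L)
FIRST(L C C): take FIRST of each symbol in turn, carrying on past any symbol whose FIRST contains ε; result {ε, e, g}.

{ε, e, g}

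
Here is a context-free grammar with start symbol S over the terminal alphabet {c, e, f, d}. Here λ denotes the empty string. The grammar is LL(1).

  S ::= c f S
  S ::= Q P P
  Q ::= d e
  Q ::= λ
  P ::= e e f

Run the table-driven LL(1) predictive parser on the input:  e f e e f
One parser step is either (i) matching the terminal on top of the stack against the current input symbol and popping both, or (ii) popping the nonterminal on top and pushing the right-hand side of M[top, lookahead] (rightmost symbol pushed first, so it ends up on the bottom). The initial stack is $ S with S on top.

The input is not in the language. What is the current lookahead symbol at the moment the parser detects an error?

f

step 1: stack=$ S  input=e f e e f $  — expand S ::= Q P P
step 2: stack=$ P P Q  input=e f e e f $  — expand Q ::= λ
step 3: stack=$ P P  input=e f e e f $  — expand P ::= e e f
step 4: stack=$ P f e e  input=e f e e f $  — match e
step 5: stack=$ P f e  input=f e e f $  — error: top is terminal e but lookahead is f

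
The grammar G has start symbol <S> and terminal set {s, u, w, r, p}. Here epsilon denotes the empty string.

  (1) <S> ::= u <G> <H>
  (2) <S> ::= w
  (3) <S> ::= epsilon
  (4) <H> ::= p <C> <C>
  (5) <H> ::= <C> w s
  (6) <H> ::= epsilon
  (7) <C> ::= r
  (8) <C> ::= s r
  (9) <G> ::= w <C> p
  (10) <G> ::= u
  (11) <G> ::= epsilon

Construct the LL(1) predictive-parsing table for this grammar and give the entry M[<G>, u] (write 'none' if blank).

<G> ::= u

FIRST(<S>): from <S>::=u <G> <H> we get {u}; from <S>::=w we get {w}; from <S>::=epsilon we get {epsilon}. So FIRST(<S>) = {epsilon, u, w}.
FIRST(<C>): from <C>::=r we get {r}; from <C>::=s r we get {s}. So FIRST(<C>) = {r, s}.
FIRST(<G>): from <G>::=w <C> p we get {w}; from <G>::=u we get {u}; from <G>::=epsilon we get {epsilon}. So FIRST(<G>) = {epsilon, u, w}.
FIRST(<H>): from <H>::=p <C> <C> we get {p}; from <H>::=<C> w s we get {r, s}; from <H>::=epsilon we get {epsilon}. So FIRST(<H>) = {epsilon, p, r, s}.
FOLLOW(<S>) includes $ since <S> is the start symbol.
FOLLOW(<S>): <S> appears on no right-hand side. Thus FOLLOW(<S>) = {$}.
FOLLOW(<G>): in <S>::=u <G> <H>, <G> is followed by <H> with FIRST {epsilon, p, r, s}; in <S>::=u <G> <H>, the suffix after <G> is nullable, so FOLLOW(<G>) ⊇ FOLLOW(<S>) = {$}. Thus FOLLOW(<G>) = {$, p, r, s}.
For <G> ::= w <C> p: FIRST(w <C> p) = {w}, so it goes in M[<G>, t] for t ∈ {w}.
For <G> ::= u: FIRST(u) = {u}, so it goes in M[<G>, t] for t ∈ {u}.
For <G> ::= epsilon: FIRST(epsilon) = {epsilon}, so it goes in M[<G>, t] for t ∈ {}; since epsilon ∈ FIRST, also for every t ∈ FOLLOW(<G>) = {$, p, r, s}.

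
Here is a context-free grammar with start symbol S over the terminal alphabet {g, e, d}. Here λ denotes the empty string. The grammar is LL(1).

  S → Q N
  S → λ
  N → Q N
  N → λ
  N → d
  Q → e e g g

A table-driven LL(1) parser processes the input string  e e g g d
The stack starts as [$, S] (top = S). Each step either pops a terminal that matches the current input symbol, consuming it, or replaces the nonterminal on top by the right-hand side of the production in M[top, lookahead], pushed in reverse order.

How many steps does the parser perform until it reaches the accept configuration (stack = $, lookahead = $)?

8

step 1: stack=$ S  input=e e g g d $  — expand S → Q N
step 2: stack=$ N Q  input=e e g g d $  — expand Q → e e g g
step 3: stack=$ N g g e e  input=e e g g d $  — match e
step 4: stack=$ N g g e  input=e g g d $  — match e
step 5: stack=$ N g g  input=g g d $  — match g
step 6: stack=$ N g  input=g d $  — match g
step 7: stack=$ N  input=d $  — expand N → d
step 8: stack=$ d  input=d $  — match d
Accept reached after 8 steps.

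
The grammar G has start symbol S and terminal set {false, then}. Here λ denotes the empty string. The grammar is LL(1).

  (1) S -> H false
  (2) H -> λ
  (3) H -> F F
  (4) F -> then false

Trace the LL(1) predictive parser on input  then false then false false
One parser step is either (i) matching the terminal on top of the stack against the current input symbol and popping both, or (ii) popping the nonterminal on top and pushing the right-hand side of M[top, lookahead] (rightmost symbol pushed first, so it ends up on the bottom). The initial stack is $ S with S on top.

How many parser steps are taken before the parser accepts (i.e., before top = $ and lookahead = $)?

9

     Stack                 Input                          Action
  1  $ S                   then false then false false $  expand S -> H false
  2  $ false H             then false then false false $  expand H -> F F
  3  $ false F F           then false then false false $  expand F -> then false
  4  $ false F false then  then false then false false $  match then
  5  $ false F false       false then false false $       match false
  6  $ false F             then false false $             expand F -> then false
  7  $ false false then    then false false $             match then
  8  $ false false         false false $                  match false
  9  $ false               false $                        match false
Accept reached after 9 steps.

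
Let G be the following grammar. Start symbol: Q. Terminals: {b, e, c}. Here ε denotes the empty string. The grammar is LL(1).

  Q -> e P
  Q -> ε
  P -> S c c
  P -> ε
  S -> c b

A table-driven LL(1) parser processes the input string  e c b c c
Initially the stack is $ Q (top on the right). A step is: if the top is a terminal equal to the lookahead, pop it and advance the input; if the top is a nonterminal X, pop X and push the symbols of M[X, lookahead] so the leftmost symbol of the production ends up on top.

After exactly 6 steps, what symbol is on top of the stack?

c

step 1: stack=$ Q  input=e c b c c $  — expand Q -> e P
step 2: stack=$ P e  input=e c b c c $  — match e
step 3: stack=$ P  input=c b c c $  — expand P -> S c c
step 4: stack=$ c c S  input=c b c c $  — expand S -> c b
step 5: stack=$ c c b c  input=c b c c $  — match c
step 6: stack=$ c c b  input=b c c $  — match b
Stack after step 6: $ c c (top = c).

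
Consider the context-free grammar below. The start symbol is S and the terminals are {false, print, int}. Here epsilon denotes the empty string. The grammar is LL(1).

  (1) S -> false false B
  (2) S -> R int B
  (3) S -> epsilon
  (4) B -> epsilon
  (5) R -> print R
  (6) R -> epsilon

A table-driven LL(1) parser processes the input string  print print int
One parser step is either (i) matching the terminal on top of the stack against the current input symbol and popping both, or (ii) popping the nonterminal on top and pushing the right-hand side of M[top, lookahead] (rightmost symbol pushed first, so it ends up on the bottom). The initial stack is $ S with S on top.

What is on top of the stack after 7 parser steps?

B

step 1: stack=$ S  input=print print int $  — expand S -> R int B
step 2: stack=$ B int R  input=print print int $  — expand R -> print R
step 3: stack=$ B int R print  input=print print int $  — match print
step 4: stack=$ B int R  input=print int $  — expand R -> print R
step 5: stack=$ B int R print  input=print int $  — match print
step 6: stack=$ B int R  input=int $  — expand R -> epsilon
step 7: stack=$ B int  input=int $  — match int
Stack after step 7: $ B (top = B).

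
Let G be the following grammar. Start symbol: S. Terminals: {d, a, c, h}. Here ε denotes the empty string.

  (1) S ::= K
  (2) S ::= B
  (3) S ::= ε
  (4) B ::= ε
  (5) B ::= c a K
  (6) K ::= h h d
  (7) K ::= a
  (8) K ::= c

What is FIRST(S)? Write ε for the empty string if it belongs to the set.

{ε, a, c, h}

FIRST(B) = {ε, c}
FIRST(K) = {a, c, h}
FIRST(S) = {ε, a, c, h}  (via K, B)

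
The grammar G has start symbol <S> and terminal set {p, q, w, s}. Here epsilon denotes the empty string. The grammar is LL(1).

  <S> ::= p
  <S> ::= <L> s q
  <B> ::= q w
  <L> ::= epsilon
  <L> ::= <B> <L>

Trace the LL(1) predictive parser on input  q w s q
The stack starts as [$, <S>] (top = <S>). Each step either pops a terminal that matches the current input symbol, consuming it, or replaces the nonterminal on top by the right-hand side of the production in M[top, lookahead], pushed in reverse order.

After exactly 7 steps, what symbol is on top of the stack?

step 1: stack=$ <S>  input=q w s q $  — expand <S> ::= <L> s q
step 2: stack=$ q s <L>  input=q w s q $  — expand <L> ::= <B> <L>
step 3: stack=$ q s <L> <B>  input=q w s q $  — expand <B> ::= q w
step 4: stack=$ q s <L> w q  input=q w s q $  — match q
step 5: stack=$ q s <L> w  input=w s q $  — match w
step 6: stack=$ q s <L>  input=s q $  — expand <L> ::= epsilon
step 7: stack=$ q s  input=s q $  — match s
Stack after step 7: $ q (top = q).

q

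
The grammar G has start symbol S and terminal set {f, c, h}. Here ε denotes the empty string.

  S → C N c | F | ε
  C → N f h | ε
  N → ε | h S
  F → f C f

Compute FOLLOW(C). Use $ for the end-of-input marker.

{c, f, h}

FIRST(N): from N→ε we get {ε}; from N→h S we get {h}. So FIRST(N) = {ε, h}.
FIRST(F): from F→f C f we get {f}. So FIRST(F) = {f}.
FIRST(C): from C→N f h we get {f, h}; from C→ε we get {ε}. So FIRST(C) = {ε, f, h}.
FIRST(S): from S→C N c we get {c, f, h}; from S→F we get {f}; from S→ε we get {ε}. So FIRST(S) = {ε, c, f, h}.
FOLLOW(S) includes $ since S is the start symbol.
FOLLOW(C): in S→C N c, C is followed by N c with FIRST {c, h}; in F→f C f, C is followed by f with FIRST {f}. Thus FOLLOW(C) = {c, f, h}.
FOLLOW(N): in S→C N c, N is followed by c with FIRST {c}; in C→N f h, N is followed by f h with FIRST {f}. Thus FOLLOW(N) = {c, f}.
FOLLOW(S): in N→h S, the suffix after S is empty, so FOLLOW(S) ⊇ FOLLOW(N) = {c, f}. Thus FOLLOW(S) = {$, c, f}.
FOLLOW(F): in S→F, the suffix after F is empty, so FOLLOW(F) ⊇ FOLLOW(S) = {$, c, f}. Thus FOLLOW(F) = {$, c, f}.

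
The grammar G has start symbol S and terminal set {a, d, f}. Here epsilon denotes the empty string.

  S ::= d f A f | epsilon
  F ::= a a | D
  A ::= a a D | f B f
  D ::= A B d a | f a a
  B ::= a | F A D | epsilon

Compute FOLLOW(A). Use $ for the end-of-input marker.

{a, d, f}

FIRST(S) = {epsilon, d}
FIRST(A) = {a, f}
FIRST(D) = {a, f}  (via A B d a)
FIRST(F) = {a, f}  (via D)
FIRST(B) = {epsilon, a, f}  (via F A D)
FOLLOW(S) includes $ since S is the start symbol.
FOLLOW(S): S appears on no right-hand side. Thus FOLLOW(S) = {$}.
FOLLOW(F): in B::=F A D, F is followed by A D with FIRST {a, f}. Thus FOLLOW(F) = {a, f}.
FOLLOW(A): in S::=d f A f, A is followed by f with FIRST {f}; in D::=A B d a, A is followed by B d a with FIRST {a, d, f}; in B::=F A D, A is followed by D with FIRST {a, f}. Thus FOLLOW(A) = {a, d, f}.
FOLLOW(B): in A::=f B f, B is followed by f with FIRST {f}; in D::=A B d a, B is followed by d a with FIRST {d}. Thus FOLLOW(B) = {d, f}.
FOLLOW(D): in F::=D, the suffix after D is empty, so FOLLOW(D) ⊇ FOLLOW(F) = {a, f}; in A::=a a D, the suffix after D is empty, so FOLLOW(D) ⊇ FOLLOW(A) = {a, d, f}; in B::=F A D, the suffix after D is empty, so FOLLOW(D) ⊇ FOLLOW(B) = {d, f}. Thus FOLLOW(D) = {a, d, f}.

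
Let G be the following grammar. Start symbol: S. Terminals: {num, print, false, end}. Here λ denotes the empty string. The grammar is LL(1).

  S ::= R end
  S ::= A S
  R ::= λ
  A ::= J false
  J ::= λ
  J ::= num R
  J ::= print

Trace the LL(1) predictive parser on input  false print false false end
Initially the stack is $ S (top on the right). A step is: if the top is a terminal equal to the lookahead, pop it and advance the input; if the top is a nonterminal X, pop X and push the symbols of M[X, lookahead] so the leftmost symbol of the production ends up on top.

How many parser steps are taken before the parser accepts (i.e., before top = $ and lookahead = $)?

16

      Stack            Input                          Action
   1  $ S              false print false false end $  expand S ::= A S
   2  $ S A            false print false false end $  expand A ::= J false
   3  $ S false J      false print false false end $  expand J ::= λ
   4  $ S false        false print false false end $  match false
   5  $ S              print false false end $        expand S ::= A S
   6  $ S A            print false false end $        expand A ::= J false
   7  $ S false J      print false false end $        expand J ::= print
   8  $ S false print  print false false end $        match print
   9  $ S false        false false end $              match false
  10  $ S              false end $                    expand S ::= A S
  11  $ S A            false end $                    expand A ::= J false
  12  $ S false J      false end $                    expand J ::= λ
  13  $ S false        false end $                    match false
  14  $ S              end $                          expand S ::= R end
  15  $ end R          end $                          expand R ::= λ
  16  $ end            end $                          match end
Accept reached after 16 steps.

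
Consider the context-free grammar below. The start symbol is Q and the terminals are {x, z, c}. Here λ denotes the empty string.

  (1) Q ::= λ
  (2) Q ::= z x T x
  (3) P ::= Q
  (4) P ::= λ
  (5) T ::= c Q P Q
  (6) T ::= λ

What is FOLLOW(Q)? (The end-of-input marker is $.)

FIRST(Q): from Q::=λ we get {λ}; from Q::=z x T x we get {z}. So FIRST(Q) = {λ, z}.
FIRST(T): from T::=c Q P Q we get {c}; from T::=λ we get {λ}. So FIRST(T) = {λ, c}.
FIRST(P): from P::=Q we get {λ, z}; from P::=λ we get {λ}. So FIRST(P) = {λ, z}.
FOLLOW(Q) includes $ since Q is the start symbol.
FOLLOW(T): in Q::=z x T x, T is followed by x with FIRST {x}. Thus FOLLOW(T) = {x}.
FOLLOW(P): in T::=c Q P Q, P is followed by Q with FIRST {λ, z}; in T::=c Q P Q, the suffix after P is nullable, so FOLLOW(P) ⊇ FOLLOW(T) = {x}. Thus FOLLOW(P) = {x, z}.
FOLLOW(Q): in P::=Q, the suffix after Q is empty, so FOLLOW(Q) ⊇ FOLLOW(P) = {x, z}; in T::=c Q P Q (occurrence 1), Q is followed by P Q with FIRST {λ, z}; in T::=c Q P Q (occurrence 1), the suffix after Q is nullable, so FOLLOW(Q) ⊇ FOLLOW(T) = {x}; in T::=c Q P Q (occurrence 2), the suffix after Q is empty, so FOLLOW(Q) ⊇ FOLLOW(T) = {x}. Thus FOLLOW(Q) = {$, x, z}.

{$, x, z}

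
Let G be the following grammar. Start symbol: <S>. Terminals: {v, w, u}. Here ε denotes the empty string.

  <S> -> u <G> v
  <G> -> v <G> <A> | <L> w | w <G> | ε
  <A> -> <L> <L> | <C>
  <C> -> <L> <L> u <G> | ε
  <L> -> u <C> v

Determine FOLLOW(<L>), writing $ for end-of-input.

{u, v, w}

FIRST(<S>) = {u}
FIRST(<L>) = {u}
FIRST(<G>) = {ε, u, v, w}  (via <L> w)
FIRST(<C>) = {ε, u}  (via <L> <L> u <G>)
FIRST(<A>) = {ε, u}  (via <L> <L>, <C>)
FOLLOW(<S>) includes $ since <S> is the start symbol.
FOLLOW(<S>): <S> appears on no right-hand side. Thus FOLLOW(<S>) = {$}.
FOLLOW(<G>): in <S>->u <G> v, <G> is followed by v with FIRST {v}; in <G>->v <G> <A>, <G> is followed by <A> with FIRST {ε, u}; in <G>->v <G> <A>, the suffix after <G> is nullable (adds nothing new); in <G>->w <G>, the suffix after <G> is empty (adds nothing new); in <C>-><L> <L> u <G>, the suffix after <G> is empty, so FOLLOW(<G>) ⊇ FOLLOW(<C>) = {u, v}. Thus FOLLOW(<G>) = {u, v}.
FOLLOW(<A>): in <G>->v <G> <A>, the suffix after <A> is empty, so FOLLOW(<A>) ⊇ FOLLOW(<G>) = {u, v}. Thus FOLLOW(<A>) = {u, v}.
FOLLOW(<C>): in <A>-><C>, the suffix after <C> is empty, so FOLLOW(<C>) ⊇ FOLLOW(<A>) = {u, v}; in <L>->u <C> v, <C> is followed by v with FIRST {v}. Thus FOLLOW(<C>) = {u, v}.
FOLLOW(<L>): in <G>-><L> w, <L> is followed by w with FIRST {w}; in <A>-><L> <L> (occurrence 1), <L> is followed by <L> with FIRST {u}; in <A>-><L> <L> (occurrence 2), the suffix after <L> is empty, so FOLLOW(<L>) ⊇ FOLLOW(<A>) = {u, v}; in <C>-><L> <L> u <G> (occurrence 1), <L> is followed by <L> u <G> with FIRST {u}; in <C>-><L> <L> u <G> (occurrence 2), <L> is followed by u <G> with FIRST {u}. Thus FOLLOW(<L>) = {u, v, w}.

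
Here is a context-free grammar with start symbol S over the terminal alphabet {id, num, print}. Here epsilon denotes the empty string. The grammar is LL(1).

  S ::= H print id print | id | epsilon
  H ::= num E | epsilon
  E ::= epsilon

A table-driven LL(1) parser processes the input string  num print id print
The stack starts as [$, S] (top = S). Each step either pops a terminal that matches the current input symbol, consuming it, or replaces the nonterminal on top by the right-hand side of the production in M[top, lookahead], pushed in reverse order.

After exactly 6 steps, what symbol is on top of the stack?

print

step 1: stack=$ S  input=num print id print $  — expand S ::= H print id print
step 2: stack=$ print id print H  input=num print id print $  — expand H ::= num E
step 3: stack=$ print id print E num  input=num print id print $  — match num
step 4: stack=$ print id print E  input=print id print $  — expand E ::= epsilon
step 5: stack=$ print id print  input=print id print $  — match print
step 6: stack=$ print id  input=id print $  — match id
Stack after step 6: $ print (top = print).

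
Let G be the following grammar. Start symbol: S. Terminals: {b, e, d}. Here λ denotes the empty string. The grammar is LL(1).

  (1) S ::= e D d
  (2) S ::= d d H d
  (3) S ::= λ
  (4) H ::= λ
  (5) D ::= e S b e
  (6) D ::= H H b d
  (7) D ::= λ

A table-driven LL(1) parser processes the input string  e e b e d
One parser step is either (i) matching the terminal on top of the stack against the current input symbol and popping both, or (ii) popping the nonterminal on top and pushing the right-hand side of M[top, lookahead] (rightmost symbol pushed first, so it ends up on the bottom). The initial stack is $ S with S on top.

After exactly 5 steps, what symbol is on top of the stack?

b

     Stack        Input        Action
  1  $ S          e e b e d $  expand S ::= e D d
  2  $ d D e      e e b e d $  match e
  3  $ d D        e b e d $    expand D ::= e S b e
  4  $ d e b S e  e b e d $    match e
  5  $ d e b S    b e d $      expand S ::= λ
Stack after step 5: $ d e b (top = b).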